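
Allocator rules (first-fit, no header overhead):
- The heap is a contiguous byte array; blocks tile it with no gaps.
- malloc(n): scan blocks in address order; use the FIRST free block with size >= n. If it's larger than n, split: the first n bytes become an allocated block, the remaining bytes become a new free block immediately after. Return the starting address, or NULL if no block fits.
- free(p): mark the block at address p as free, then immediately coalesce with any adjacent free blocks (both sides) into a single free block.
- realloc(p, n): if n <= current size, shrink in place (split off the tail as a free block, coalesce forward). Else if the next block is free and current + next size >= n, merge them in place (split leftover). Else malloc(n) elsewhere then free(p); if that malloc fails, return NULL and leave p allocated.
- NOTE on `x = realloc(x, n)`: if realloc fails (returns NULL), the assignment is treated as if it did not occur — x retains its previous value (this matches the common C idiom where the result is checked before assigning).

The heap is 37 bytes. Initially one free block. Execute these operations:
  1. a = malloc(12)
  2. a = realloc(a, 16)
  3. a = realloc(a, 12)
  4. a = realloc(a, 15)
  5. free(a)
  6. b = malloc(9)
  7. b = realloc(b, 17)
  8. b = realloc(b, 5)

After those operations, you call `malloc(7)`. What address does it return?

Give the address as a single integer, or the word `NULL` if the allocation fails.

Answer: 5

Derivation:
Op 1: a = malloc(12) -> a = 0; heap: [0-11 ALLOC][12-36 FREE]
Op 2: a = realloc(a, 16) -> a = 0; heap: [0-15 ALLOC][16-36 FREE]
Op 3: a = realloc(a, 12) -> a = 0; heap: [0-11 ALLOC][12-36 FREE]
Op 4: a = realloc(a, 15) -> a = 0; heap: [0-14 ALLOC][15-36 FREE]
Op 5: free(a) -> (freed a); heap: [0-36 FREE]
Op 6: b = malloc(9) -> b = 0; heap: [0-8 ALLOC][9-36 FREE]
Op 7: b = realloc(b, 17) -> b = 0; heap: [0-16 ALLOC][17-36 FREE]
Op 8: b = realloc(b, 5) -> b = 0; heap: [0-4 ALLOC][5-36 FREE]
malloc(7): first-fit scan over [0-4 ALLOC][5-36 FREE] -> 5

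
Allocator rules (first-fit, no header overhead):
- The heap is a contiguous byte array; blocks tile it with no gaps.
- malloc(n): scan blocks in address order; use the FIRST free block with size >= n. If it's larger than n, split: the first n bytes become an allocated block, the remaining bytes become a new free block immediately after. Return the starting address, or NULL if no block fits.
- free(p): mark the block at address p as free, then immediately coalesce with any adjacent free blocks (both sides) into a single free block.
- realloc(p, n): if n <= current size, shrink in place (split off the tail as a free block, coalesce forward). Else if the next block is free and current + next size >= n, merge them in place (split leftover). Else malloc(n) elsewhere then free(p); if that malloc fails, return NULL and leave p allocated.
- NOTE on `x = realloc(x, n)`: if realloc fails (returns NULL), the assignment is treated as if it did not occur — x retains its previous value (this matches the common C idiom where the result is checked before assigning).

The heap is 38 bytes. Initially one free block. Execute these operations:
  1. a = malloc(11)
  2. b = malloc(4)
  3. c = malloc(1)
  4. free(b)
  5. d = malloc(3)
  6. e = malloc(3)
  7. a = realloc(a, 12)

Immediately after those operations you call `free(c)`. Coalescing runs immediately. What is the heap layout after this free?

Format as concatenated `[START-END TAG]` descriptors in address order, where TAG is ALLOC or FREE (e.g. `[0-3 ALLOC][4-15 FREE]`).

Op 1: a = malloc(11) -> a = 0; heap: [0-10 ALLOC][11-37 FREE]
Op 2: b = malloc(4) -> b = 11; heap: [0-10 ALLOC][11-14 ALLOC][15-37 FREE]
Op 3: c = malloc(1) -> c = 15; heap: [0-10 ALLOC][11-14 ALLOC][15-15 ALLOC][16-37 FREE]
Op 4: free(b) -> (freed b); heap: [0-10 ALLOC][11-14 FREE][15-15 ALLOC][16-37 FREE]
Op 5: d = malloc(3) -> d = 11; heap: [0-10 ALLOC][11-13 ALLOC][14-14 FREE][15-15 ALLOC][16-37 FREE]
Op 6: e = malloc(3) -> e = 16; heap: [0-10 ALLOC][11-13 ALLOC][14-14 FREE][15-15 ALLOC][16-18 ALLOC][19-37 FREE]
Op 7: a = realloc(a, 12) -> a = 19; heap: [0-10 FREE][11-13 ALLOC][14-14 FREE][15-15 ALLOC][16-18 ALLOC][19-30 ALLOC][31-37 FREE]
free(c): c = 15 -> block [15-15 ALLOC]; mark free, coalesce with adjacent free neighbors -> [0-10 FREE][11-13 ALLOC][14-15 FREE][16-18 ALLOC][19-30 ALLOC][31-37 FREE]

Answer: [0-10 FREE][11-13 ALLOC][14-15 FREE][16-18 ALLOC][19-30 ALLOC][31-37 FREE]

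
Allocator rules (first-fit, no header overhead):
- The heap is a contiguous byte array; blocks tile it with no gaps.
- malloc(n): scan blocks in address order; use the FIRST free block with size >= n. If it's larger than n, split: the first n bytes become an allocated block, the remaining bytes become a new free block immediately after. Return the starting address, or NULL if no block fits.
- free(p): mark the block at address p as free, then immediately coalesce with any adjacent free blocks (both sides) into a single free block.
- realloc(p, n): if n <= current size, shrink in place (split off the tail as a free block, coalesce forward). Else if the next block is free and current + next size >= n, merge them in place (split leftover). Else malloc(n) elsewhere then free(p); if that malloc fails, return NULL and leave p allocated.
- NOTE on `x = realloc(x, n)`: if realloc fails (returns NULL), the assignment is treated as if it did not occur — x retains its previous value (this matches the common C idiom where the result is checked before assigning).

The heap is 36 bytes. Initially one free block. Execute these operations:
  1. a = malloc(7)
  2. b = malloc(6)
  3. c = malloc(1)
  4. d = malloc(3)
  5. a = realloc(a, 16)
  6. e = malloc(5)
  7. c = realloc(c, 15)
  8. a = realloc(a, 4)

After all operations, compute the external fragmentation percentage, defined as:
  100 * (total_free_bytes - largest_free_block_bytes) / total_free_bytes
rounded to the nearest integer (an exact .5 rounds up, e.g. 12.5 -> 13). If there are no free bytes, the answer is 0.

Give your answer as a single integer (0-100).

Answer: 12

Derivation:
Op 1: a = malloc(7) -> a = 0; heap: [0-6 ALLOC][7-35 FREE]
Op 2: b = malloc(6) -> b = 7; heap: [0-6 ALLOC][7-12 ALLOC][13-35 FREE]
Op 3: c = malloc(1) -> c = 13; heap: [0-6 ALLOC][7-12 ALLOC][13-13 ALLOC][14-35 FREE]
Op 4: d = malloc(3) -> d = 14; heap: [0-6 ALLOC][7-12 ALLOC][13-13 ALLOC][14-16 ALLOC][17-35 FREE]
Op 5: a = realloc(a, 16) -> a = 17; heap: [0-6 FREE][7-12 ALLOC][13-13 ALLOC][14-16 ALLOC][17-32 ALLOC][33-35 FREE]
Op 6: e = malloc(5) -> e = 0; heap: [0-4 ALLOC][5-6 FREE][7-12 ALLOC][13-13 ALLOC][14-16 ALLOC][17-32 ALLOC][33-35 FREE]
Op 7: c = realloc(c, 15) -> NULL (c unchanged); heap: [0-4 ALLOC][5-6 FREE][7-12 ALLOC][13-13 ALLOC][14-16 ALLOC][17-32 ALLOC][33-35 FREE]
Op 8: a = realloc(a, 4) -> a = 17; heap: [0-4 ALLOC][5-6 FREE][7-12 ALLOC][13-13 ALLOC][14-16 ALLOC][17-20 ALLOC][21-35 FREE]
Free blocks: [2 15] total_free=17 largest=15 -> 100*(17-15)/17 = 200/17 ≈ 11.765 -> rounds to 12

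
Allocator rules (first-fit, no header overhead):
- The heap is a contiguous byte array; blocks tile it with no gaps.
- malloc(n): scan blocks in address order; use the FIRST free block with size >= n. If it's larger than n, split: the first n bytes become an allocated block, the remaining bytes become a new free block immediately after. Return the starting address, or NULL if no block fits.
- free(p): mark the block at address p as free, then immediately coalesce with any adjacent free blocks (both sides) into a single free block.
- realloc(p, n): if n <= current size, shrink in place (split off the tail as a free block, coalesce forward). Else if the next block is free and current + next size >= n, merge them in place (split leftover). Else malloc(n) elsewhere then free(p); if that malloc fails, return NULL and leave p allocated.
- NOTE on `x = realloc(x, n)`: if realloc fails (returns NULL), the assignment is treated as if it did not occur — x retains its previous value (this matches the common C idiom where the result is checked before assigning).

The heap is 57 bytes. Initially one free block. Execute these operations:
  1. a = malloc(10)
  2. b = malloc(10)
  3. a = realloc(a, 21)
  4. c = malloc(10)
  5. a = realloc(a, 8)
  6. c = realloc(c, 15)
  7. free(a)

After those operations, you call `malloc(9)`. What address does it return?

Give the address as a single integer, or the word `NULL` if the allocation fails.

Op 1: a = malloc(10) -> a = 0; heap: [0-9 ALLOC][10-56 FREE]
Op 2: b = malloc(10) -> b = 10; heap: [0-9 ALLOC][10-19 ALLOC][20-56 FREE]
Op 3: a = realloc(a, 21) -> a = 20; heap: [0-9 FREE][10-19 ALLOC][20-40 ALLOC][41-56 FREE]
Op 4: c = malloc(10) -> c = 0; heap: [0-9 ALLOC][10-19 ALLOC][20-40 ALLOC][41-56 FREE]
Op 5: a = realloc(a, 8) -> a = 20; heap: [0-9 ALLOC][10-19 ALLOC][20-27 ALLOC][28-56 FREE]
Op 6: c = realloc(c, 15) -> c = 28; heap: [0-9 FREE][10-19 ALLOC][20-27 ALLOC][28-42 ALLOC][43-56 FREE]
Op 7: free(a) -> (freed a); heap: [0-9 FREE][10-19 ALLOC][20-27 FREE][28-42 ALLOC][43-56 FREE]
malloc(9): first-fit scan over [0-9 FREE][10-19 ALLOC][20-27 FREE][28-42 ALLOC][43-56 FREE] -> 0

Answer: 0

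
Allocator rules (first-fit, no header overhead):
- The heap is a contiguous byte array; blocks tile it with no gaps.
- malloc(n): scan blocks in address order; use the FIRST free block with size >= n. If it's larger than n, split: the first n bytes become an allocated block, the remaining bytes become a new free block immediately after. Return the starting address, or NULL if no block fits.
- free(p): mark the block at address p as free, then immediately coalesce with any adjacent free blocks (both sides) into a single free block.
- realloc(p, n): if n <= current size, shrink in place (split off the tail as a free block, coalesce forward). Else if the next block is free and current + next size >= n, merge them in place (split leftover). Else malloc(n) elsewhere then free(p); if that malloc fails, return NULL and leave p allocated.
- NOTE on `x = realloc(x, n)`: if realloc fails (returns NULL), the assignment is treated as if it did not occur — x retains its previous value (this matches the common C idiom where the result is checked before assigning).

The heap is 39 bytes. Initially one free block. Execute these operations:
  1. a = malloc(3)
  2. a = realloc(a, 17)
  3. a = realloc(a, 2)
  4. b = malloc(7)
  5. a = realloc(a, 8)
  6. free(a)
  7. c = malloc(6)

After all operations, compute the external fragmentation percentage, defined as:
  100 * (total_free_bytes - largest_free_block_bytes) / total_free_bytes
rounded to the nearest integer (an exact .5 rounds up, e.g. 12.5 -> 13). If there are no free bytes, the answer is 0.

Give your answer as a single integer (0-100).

Answer: 8

Derivation:
Op 1: a = malloc(3) -> a = 0; heap: [0-2 ALLOC][3-38 FREE]
Op 2: a = realloc(a, 17) -> a = 0; heap: [0-16 ALLOC][17-38 FREE]
Op 3: a = realloc(a, 2) -> a = 0; heap: [0-1 ALLOC][2-38 FREE]
Op 4: b = malloc(7) -> b = 2; heap: [0-1 ALLOC][2-8 ALLOC][9-38 FREE]
Op 5: a = realloc(a, 8) -> a = 9; heap: [0-1 FREE][2-8 ALLOC][9-16 ALLOC][17-38 FREE]
Op 6: free(a) -> (freed a); heap: [0-1 FREE][2-8 ALLOC][9-38 FREE]
Op 7: c = malloc(6) -> c = 9; heap: [0-1 FREE][2-8 ALLOC][9-14 ALLOC][15-38 FREE]
Free blocks: [2 24] total_free=26 largest=24 -> 100*(26-24)/26 = 200/26 ≈ 7.692 -> rounds to 8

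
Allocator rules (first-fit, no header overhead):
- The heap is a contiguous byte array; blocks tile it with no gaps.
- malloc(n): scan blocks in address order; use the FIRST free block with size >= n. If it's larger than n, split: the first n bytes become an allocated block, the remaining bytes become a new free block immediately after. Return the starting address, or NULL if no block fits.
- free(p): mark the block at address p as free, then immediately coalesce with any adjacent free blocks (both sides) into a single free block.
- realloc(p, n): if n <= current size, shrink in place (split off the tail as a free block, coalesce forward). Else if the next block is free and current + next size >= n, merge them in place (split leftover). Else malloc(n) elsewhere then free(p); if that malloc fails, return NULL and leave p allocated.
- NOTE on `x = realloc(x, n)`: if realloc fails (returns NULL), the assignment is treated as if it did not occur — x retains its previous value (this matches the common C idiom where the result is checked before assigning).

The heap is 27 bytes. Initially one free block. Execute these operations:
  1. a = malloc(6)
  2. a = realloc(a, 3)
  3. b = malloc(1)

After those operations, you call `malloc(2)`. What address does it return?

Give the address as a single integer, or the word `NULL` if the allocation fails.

Answer: 4

Derivation:
Op 1: a = malloc(6) -> a = 0; heap: [0-5 ALLOC][6-26 FREE]
Op 2: a = realloc(a, 3) -> a = 0; heap: [0-2 ALLOC][3-26 FREE]
Op 3: b = malloc(1) -> b = 3; heap: [0-2 ALLOC][3-3 ALLOC][4-26 FREE]
malloc(2): first-fit scan over [0-2 ALLOC][3-3 ALLOC][4-26 FREE] -> 4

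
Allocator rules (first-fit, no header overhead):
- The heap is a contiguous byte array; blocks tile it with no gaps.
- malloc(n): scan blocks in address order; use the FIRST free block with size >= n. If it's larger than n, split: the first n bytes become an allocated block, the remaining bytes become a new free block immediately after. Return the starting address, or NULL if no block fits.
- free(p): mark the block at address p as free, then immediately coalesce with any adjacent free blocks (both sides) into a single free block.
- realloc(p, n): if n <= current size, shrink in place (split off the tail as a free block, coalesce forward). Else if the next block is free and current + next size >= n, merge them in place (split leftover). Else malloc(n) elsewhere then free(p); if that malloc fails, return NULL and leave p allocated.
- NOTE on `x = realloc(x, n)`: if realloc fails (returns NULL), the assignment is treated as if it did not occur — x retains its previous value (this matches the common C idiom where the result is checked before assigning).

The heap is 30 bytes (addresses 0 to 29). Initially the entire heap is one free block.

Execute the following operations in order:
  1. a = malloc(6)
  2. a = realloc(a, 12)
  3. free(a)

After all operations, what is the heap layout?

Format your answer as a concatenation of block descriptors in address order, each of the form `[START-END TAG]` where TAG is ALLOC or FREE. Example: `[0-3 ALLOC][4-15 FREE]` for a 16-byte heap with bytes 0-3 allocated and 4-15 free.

Op 1: a = malloc(6) -> a = 0; heap: [0-5 ALLOC][6-29 FREE]
Op 2: a = realloc(a, 12) -> a = 0; heap: [0-11 ALLOC][12-29 FREE]
Op 3: free(a) -> (freed a); heap: [0-29 FREE]

Answer: [0-29 FREE]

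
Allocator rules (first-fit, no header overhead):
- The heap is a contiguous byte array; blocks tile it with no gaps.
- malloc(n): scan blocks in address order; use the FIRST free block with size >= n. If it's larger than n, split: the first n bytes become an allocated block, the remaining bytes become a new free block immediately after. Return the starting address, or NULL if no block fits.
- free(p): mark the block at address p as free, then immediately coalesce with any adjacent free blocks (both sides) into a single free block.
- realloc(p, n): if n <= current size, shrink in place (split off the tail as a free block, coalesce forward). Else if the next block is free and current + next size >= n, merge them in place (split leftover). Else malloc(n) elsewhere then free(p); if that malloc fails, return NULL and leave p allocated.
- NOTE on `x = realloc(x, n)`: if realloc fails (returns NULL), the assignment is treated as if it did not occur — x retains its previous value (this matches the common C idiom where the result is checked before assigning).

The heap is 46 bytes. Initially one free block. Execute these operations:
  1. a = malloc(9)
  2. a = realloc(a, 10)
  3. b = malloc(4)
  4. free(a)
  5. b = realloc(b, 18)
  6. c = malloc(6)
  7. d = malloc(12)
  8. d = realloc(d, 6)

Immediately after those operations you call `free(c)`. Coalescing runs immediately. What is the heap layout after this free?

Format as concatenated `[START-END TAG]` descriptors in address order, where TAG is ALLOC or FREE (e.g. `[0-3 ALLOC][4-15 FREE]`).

Op 1: a = malloc(9) -> a = 0; heap: [0-8 ALLOC][9-45 FREE]
Op 2: a = realloc(a, 10) -> a = 0; heap: [0-9 ALLOC][10-45 FREE]
Op 3: b = malloc(4) -> b = 10; heap: [0-9 ALLOC][10-13 ALLOC][14-45 FREE]
Op 4: free(a) -> (freed a); heap: [0-9 FREE][10-13 ALLOC][14-45 FREE]
Op 5: b = realloc(b, 18) -> b = 10; heap: [0-9 FREE][10-27 ALLOC][28-45 FREE]
Op 6: c = malloc(6) -> c = 0; heap: [0-5 ALLOC][6-9 FREE][10-27 ALLOC][28-45 FREE]
Op 7: d = malloc(12) -> d = 28; heap: [0-5 ALLOC][6-9 FREE][10-27 ALLOC][28-39 ALLOC][40-45 FREE]
Op 8: d = realloc(d, 6) -> d = 28; heap: [0-5 ALLOC][6-9 FREE][10-27 ALLOC][28-33 ALLOC][34-45 FREE]
free(c): c = 0 -> block [0-5 ALLOC]; mark free, coalesce with adjacent free neighbors -> [0-9 FREE][10-27 ALLOC][28-33 ALLOC][34-45 FREE]

Answer: [0-9 FREE][10-27 ALLOC][28-33 ALLOC][34-45 FREE]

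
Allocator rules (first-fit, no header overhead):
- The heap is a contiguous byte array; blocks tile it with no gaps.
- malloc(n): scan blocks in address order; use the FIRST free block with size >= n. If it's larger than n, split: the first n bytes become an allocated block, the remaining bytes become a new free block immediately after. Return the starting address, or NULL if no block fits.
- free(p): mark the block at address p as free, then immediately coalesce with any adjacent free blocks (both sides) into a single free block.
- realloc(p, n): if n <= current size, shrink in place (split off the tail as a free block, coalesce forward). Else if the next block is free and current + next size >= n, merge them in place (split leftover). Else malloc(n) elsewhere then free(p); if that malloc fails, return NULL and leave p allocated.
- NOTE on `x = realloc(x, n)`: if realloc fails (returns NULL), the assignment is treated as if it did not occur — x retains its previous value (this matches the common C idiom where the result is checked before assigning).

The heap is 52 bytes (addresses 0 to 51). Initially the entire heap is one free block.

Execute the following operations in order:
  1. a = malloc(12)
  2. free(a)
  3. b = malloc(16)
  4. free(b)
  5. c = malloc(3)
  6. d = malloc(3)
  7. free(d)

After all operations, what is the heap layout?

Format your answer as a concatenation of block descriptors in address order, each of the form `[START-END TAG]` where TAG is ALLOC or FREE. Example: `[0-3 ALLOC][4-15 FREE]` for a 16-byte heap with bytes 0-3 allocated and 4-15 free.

Answer: [0-2 ALLOC][3-51 FREE]

Derivation:
Op 1: a = malloc(12) -> a = 0; heap: [0-11 ALLOC][12-51 FREE]
Op 2: free(a) -> (freed a); heap: [0-51 FREE]
Op 3: b = malloc(16) -> b = 0; heap: [0-15 ALLOC][16-51 FREE]
Op 4: free(b) -> (freed b); heap: [0-51 FREE]
Op 5: c = malloc(3) -> c = 0; heap: [0-2 ALLOC][3-51 FREE]
Op 6: d = malloc(3) -> d = 3; heap: [0-2 ALLOC][3-5 ALLOC][6-51 FREE]
Op 7: free(d) -> (freed d); heap: [0-2 ALLOC][3-51 FREE]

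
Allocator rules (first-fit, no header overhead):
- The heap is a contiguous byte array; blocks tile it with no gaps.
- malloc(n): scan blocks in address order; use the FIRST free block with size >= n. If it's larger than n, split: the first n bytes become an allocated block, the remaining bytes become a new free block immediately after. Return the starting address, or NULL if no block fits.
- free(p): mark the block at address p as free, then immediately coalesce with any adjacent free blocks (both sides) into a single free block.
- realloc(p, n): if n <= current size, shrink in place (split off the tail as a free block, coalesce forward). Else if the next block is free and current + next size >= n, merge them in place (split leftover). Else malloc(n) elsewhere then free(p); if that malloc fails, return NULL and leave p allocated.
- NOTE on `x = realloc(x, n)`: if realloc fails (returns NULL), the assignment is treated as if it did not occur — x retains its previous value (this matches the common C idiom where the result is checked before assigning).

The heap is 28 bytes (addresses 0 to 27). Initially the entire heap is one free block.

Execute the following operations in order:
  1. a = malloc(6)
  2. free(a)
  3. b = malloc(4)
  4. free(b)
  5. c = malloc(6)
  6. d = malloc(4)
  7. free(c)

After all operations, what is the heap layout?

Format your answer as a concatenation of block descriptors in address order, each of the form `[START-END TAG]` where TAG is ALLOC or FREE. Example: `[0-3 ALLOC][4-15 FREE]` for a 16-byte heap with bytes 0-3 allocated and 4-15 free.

Op 1: a = malloc(6) -> a = 0; heap: [0-5 ALLOC][6-27 FREE]
Op 2: free(a) -> (freed a); heap: [0-27 FREE]
Op 3: b = malloc(4) -> b = 0; heap: [0-3 ALLOC][4-27 FREE]
Op 4: free(b) -> (freed b); heap: [0-27 FREE]
Op 5: c = malloc(6) -> c = 0; heap: [0-5 ALLOC][6-27 FREE]
Op 6: d = malloc(4) -> d = 6; heap: [0-5 ALLOC][6-9 ALLOC][10-27 FREE]
Op 7: free(c) -> (freed c); heap: [0-5 FREE][6-9 ALLOC][10-27 FREE]

Answer: [0-5 FREE][6-9 ALLOC][10-27 FREE]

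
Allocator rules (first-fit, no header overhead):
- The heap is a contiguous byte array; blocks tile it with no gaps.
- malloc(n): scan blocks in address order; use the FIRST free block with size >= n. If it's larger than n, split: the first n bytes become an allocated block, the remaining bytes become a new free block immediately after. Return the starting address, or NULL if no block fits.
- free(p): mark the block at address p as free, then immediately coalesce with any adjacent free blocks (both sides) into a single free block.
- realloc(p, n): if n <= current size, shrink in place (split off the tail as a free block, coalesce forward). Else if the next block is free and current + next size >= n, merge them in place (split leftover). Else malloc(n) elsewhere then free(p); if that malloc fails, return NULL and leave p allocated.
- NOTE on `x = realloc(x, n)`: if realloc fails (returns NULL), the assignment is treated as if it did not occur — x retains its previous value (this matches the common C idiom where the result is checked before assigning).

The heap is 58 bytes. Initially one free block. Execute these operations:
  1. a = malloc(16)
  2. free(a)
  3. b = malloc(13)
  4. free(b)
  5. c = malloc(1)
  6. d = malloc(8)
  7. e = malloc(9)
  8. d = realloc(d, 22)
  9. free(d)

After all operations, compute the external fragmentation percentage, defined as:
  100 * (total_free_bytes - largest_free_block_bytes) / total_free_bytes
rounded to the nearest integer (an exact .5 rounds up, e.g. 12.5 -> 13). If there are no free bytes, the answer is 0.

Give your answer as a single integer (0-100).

Op 1: a = malloc(16) -> a = 0; heap: [0-15 ALLOC][16-57 FREE]
Op 2: free(a) -> (freed a); heap: [0-57 FREE]
Op 3: b = malloc(13) -> b = 0; heap: [0-12 ALLOC][13-57 FREE]
Op 4: free(b) -> (freed b); heap: [0-57 FREE]
Op 5: c = malloc(1) -> c = 0; heap: [0-0 ALLOC][1-57 FREE]
Op 6: d = malloc(8) -> d = 1; heap: [0-0 ALLOC][1-8 ALLOC][9-57 FREE]
Op 7: e = malloc(9) -> e = 9; heap: [0-0 ALLOC][1-8 ALLOC][9-17 ALLOC][18-57 FREE]
Op 8: d = realloc(d, 22) -> d = 18; heap: [0-0 ALLOC][1-8 FREE][9-17 ALLOC][18-39 ALLOC][40-57 FREE]
Op 9: free(d) -> (freed d); heap: [0-0 ALLOC][1-8 FREE][9-17 ALLOC][18-57 FREE]
Free blocks: [8 40] total_free=48 largest=40 -> 100*(48-40)/48 = 800/48 ≈ 16.667 -> rounds to 17

Answer: 17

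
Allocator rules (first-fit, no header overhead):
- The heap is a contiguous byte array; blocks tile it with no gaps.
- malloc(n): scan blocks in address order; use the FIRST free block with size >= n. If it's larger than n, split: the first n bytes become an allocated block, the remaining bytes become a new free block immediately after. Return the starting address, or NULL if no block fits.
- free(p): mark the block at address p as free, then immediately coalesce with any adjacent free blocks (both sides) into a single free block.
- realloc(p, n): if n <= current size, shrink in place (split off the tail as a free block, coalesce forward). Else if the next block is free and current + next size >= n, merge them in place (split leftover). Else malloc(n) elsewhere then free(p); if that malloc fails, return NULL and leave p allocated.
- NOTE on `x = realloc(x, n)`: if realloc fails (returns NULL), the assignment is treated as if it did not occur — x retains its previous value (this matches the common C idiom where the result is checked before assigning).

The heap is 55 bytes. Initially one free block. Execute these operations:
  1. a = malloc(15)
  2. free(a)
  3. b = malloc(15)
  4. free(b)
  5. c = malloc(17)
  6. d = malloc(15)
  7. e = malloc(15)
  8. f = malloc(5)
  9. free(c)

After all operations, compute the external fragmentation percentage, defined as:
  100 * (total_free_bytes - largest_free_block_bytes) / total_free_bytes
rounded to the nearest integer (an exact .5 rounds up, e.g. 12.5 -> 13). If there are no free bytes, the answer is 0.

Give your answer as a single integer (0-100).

Op 1: a = malloc(15) -> a = 0; heap: [0-14 ALLOC][15-54 FREE]
Op 2: free(a) -> (freed a); heap: [0-54 FREE]
Op 3: b = malloc(15) -> b = 0; heap: [0-14 ALLOC][15-54 FREE]
Op 4: free(b) -> (freed b); heap: [0-54 FREE]
Op 5: c = malloc(17) -> c = 0; heap: [0-16 ALLOC][17-54 FREE]
Op 6: d = malloc(15) -> d = 17; heap: [0-16 ALLOC][17-31 ALLOC][32-54 FREE]
Op 7: e = malloc(15) -> e = 32; heap: [0-16 ALLOC][17-31 ALLOC][32-46 ALLOC][47-54 FREE]
Op 8: f = malloc(5) -> f = 47; heap: [0-16 ALLOC][17-31 ALLOC][32-46 ALLOC][47-51 ALLOC][52-54 FREE]
Op 9: free(c) -> (freed c); heap: [0-16 FREE][17-31 ALLOC][32-46 ALLOC][47-51 ALLOC][52-54 FREE]
Free blocks: [17 3] total_free=20 largest=17 -> 100*(20-17)/20 = 300/20 = 15

Answer: 15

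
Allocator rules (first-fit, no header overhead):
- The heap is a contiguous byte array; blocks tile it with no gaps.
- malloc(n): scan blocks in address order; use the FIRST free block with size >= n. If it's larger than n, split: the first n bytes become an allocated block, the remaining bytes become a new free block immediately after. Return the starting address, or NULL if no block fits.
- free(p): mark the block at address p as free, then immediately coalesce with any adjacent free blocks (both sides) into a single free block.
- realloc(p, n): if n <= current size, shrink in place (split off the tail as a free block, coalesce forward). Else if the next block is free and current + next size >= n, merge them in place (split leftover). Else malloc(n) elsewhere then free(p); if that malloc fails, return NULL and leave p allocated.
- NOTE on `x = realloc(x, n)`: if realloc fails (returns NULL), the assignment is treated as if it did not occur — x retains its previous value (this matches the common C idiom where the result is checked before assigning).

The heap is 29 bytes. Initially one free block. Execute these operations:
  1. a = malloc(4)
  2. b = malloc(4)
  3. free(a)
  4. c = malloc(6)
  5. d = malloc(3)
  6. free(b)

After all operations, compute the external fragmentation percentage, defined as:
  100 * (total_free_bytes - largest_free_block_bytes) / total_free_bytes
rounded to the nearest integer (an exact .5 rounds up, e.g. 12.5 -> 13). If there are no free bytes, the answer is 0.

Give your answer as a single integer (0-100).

Op 1: a = malloc(4) -> a = 0; heap: [0-3 ALLOC][4-28 FREE]
Op 2: b = malloc(4) -> b = 4; heap: [0-3 ALLOC][4-7 ALLOC][8-28 FREE]
Op 3: free(a) -> (freed a); heap: [0-3 FREE][4-7 ALLOC][8-28 FREE]
Op 4: c = malloc(6) -> c = 8; heap: [0-3 FREE][4-7 ALLOC][8-13 ALLOC][14-28 FREE]
Op 5: d = malloc(3) -> d = 0; heap: [0-2 ALLOC][3-3 FREE][4-7 ALLOC][8-13 ALLOC][14-28 FREE]
Op 6: free(b) -> (freed b); heap: [0-2 ALLOC][3-7 FREE][8-13 ALLOC][14-28 FREE]
Free blocks: [5 15] total_free=20 largest=15 -> 100*(20-15)/20 = 500/20 = 25

Answer: 25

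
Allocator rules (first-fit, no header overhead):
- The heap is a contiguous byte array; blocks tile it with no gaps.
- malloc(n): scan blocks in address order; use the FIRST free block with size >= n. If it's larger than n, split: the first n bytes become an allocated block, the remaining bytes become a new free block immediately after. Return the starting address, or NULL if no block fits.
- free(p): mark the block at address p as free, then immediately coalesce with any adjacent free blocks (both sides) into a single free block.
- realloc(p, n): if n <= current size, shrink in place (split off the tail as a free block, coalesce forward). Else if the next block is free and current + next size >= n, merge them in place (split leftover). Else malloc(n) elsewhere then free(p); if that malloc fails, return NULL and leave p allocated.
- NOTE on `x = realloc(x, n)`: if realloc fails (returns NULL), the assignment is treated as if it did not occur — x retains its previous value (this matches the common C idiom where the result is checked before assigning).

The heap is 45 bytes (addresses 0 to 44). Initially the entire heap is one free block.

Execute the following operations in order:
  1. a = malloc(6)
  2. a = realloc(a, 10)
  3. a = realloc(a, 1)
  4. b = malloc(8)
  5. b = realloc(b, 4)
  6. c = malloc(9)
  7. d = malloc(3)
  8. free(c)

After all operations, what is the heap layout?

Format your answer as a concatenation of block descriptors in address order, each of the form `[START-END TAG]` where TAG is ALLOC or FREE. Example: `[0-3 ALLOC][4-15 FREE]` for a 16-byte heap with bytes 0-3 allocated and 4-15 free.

Op 1: a = malloc(6) -> a = 0; heap: [0-5 ALLOC][6-44 FREE]
Op 2: a = realloc(a, 10) -> a = 0; heap: [0-9 ALLOC][10-44 FREE]
Op 3: a = realloc(a, 1) -> a = 0; heap: [0-0 ALLOC][1-44 FREE]
Op 4: b = malloc(8) -> b = 1; heap: [0-0 ALLOC][1-8 ALLOC][9-44 FREE]
Op 5: b = realloc(b, 4) -> b = 1; heap: [0-0 ALLOC][1-4 ALLOC][5-44 FREE]
Op 6: c = malloc(9) -> c = 5; heap: [0-0 ALLOC][1-4 ALLOC][5-13 ALLOC][14-44 FREE]
Op 7: d = malloc(3) -> d = 14; heap: [0-0 ALLOC][1-4 ALLOC][5-13 ALLOC][14-16 ALLOC][17-44 FREE]
Op 8: free(c) -> (freed c); heap: [0-0 ALLOC][1-4 ALLOC][5-13 FREE][14-16 ALLOC][17-44 FREE]

Answer: [0-0 ALLOC][1-4 ALLOC][5-13 FREE][14-16 ALLOC][17-44 FREE]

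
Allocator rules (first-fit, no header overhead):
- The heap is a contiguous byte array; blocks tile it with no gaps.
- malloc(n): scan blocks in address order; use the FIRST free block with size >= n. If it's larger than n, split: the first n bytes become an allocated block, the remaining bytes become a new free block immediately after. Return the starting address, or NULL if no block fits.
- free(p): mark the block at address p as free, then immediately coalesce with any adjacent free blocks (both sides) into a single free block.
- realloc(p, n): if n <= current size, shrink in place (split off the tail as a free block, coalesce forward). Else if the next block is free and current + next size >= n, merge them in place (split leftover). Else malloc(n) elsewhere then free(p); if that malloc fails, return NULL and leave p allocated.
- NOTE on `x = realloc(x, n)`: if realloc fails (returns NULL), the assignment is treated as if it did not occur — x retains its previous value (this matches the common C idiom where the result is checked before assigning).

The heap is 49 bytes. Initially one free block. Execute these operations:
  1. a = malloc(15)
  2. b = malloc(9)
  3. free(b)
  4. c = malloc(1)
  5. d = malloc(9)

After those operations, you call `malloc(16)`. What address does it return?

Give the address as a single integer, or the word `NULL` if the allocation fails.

Answer: 25

Derivation:
Op 1: a = malloc(15) -> a = 0; heap: [0-14 ALLOC][15-48 FREE]
Op 2: b = malloc(9) -> b = 15; heap: [0-14 ALLOC][15-23 ALLOC][24-48 FREE]
Op 3: free(b) -> (freed b); heap: [0-14 ALLOC][15-48 FREE]
Op 4: c = malloc(1) -> c = 15; heap: [0-14 ALLOC][15-15 ALLOC][16-48 FREE]
Op 5: d = malloc(9) -> d = 16; heap: [0-14 ALLOC][15-15 ALLOC][16-24 ALLOC][25-48 FREE]
malloc(16): first-fit scan over [0-14 ALLOC][15-15 ALLOC][16-24 ALLOC][25-48 FREE] -> 25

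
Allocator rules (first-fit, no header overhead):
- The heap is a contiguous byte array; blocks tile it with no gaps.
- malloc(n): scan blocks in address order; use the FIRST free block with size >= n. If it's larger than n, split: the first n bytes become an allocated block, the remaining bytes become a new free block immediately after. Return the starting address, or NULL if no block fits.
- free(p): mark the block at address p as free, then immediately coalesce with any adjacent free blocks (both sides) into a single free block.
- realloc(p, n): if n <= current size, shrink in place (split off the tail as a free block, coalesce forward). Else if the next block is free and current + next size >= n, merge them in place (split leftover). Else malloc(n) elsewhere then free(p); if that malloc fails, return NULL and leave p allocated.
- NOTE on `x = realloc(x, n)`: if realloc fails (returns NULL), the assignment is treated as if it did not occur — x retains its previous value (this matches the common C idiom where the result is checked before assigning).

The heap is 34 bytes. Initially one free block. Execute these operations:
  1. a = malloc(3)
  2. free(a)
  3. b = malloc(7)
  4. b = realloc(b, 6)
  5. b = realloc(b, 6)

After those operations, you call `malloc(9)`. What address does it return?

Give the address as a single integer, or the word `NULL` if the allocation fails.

Op 1: a = malloc(3) -> a = 0; heap: [0-2 ALLOC][3-33 FREE]
Op 2: free(a) -> (freed a); heap: [0-33 FREE]
Op 3: b = malloc(7) -> b = 0; heap: [0-6 ALLOC][7-33 FREE]
Op 4: b = realloc(b, 6) -> b = 0; heap: [0-5 ALLOC][6-33 FREE]
Op 5: b = realloc(b, 6) -> b = 0; heap: [0-5 ALLOC][6-33 FREE]
malloc(9): first-fit scan over [0-5 ALLOC][6-33 FREE] -> 6

Answer: 6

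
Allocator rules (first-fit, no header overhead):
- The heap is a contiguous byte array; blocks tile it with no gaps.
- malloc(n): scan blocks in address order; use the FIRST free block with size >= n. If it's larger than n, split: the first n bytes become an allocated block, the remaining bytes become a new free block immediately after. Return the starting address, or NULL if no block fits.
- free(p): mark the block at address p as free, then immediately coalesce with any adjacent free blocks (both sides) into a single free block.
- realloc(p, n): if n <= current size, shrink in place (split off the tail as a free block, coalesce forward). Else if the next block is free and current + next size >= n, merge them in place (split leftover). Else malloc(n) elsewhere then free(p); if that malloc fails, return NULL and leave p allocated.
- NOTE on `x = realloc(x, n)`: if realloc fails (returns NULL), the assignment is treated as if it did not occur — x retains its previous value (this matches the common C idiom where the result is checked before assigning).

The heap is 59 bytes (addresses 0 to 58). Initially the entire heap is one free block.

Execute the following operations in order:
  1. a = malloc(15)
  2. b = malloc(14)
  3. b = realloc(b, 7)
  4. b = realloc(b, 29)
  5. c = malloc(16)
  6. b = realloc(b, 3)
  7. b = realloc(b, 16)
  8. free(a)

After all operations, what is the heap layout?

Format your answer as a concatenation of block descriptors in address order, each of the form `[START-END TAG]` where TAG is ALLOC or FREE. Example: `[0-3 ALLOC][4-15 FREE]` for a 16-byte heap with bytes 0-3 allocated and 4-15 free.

Op 1: a = malloc(15) -> a = 0; heap: [0-14 ALLOC][15-58 FREE]
Op 2: b = malloc(14) -> b = 15; heap: [0-14 ALLOC][15-28 ALLOC][29-58 FREE]
Op 3: b = realloc(b, 7) -> b = 15; heap: [0-14 ALLOC][15-21 ALLOC][22-58 FREE]
Op 4: b = realloc(b, 29) -> b = 15; heap: [0-14 ALLOC][15-43 ALLOC][44-58 FREE]
Op 5: c = malloc(16) -> c = NULL; heap: [0-14 ALLOC][15-43 ALLOC][44-58 FREE]
Op 6: b = realloc(b, 3) -> b = 15; heap: [0-14 ALLOC][15-17 ALLOC][18-58 FREE]
Op 7: b = realloc(b, 16) -> b = 15; heap: [0-14 ALLOC][15-30 ALLOC][31-58 FREE]
Op 8: free(a) -> (freed a); heap: [0-14 FREE][15-30 ALLOC][31-58 FREE]

Answer: [0-14 FREE][15-30 ALLOC][31-58 FREE]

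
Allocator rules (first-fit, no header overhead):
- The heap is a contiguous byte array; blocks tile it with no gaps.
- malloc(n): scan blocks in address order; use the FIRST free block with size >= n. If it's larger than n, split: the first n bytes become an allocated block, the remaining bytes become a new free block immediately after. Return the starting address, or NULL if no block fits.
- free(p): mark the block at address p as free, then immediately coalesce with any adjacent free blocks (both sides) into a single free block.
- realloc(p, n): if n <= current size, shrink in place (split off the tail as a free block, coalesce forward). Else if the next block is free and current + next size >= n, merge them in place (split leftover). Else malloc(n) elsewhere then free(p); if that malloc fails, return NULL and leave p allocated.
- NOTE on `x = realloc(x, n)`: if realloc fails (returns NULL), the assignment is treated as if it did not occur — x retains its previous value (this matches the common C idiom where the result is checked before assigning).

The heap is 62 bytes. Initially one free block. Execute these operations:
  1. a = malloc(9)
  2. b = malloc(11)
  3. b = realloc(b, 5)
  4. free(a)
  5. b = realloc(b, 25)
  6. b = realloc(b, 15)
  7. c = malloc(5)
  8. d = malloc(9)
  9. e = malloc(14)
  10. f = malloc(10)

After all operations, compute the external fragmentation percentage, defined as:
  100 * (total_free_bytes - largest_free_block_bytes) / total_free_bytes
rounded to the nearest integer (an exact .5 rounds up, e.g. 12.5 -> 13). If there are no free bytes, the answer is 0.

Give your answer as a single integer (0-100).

Op 1: a = malloc(9) -> a = 0; heap: [0-8 ALLOC][9-61 FREE]
Op 2: b = malloc(11) -> b = 9; heap: [0-8 ALLOC][9-19 ALLOC][20-61 FREE]
Op 3: b = realloc(b, 5) -> b = 9; heap: [0-8 ALLOC][9-13 ALLOC][14-61 FREE]
Op 4: free(a) -> (freed a); heap: [0-8 FREE][9-13 ALLOC][14-61 FREE]
Op 5: b = realloc(b, 25) -> b = 9; heap: [0-8 FREE][9-33 ALLOC][34-61 FREE]
Op 6: b = realloc(b, 15) -> b = 9; heap: [0-8 FREE][9-23 ALLOC][24-61 FREE]
Op 7: c = malloc(5) -> c = 0; heap: [0-4 ALLOC][5-8 FREE][9-23 ALLOC][24-61 FREE]
Op 8: d = malloc(9) -> d = 24; heap: [0-4 ALLOC][5-8 FREE][9-23 ALLOC][24-32 ALLOC][33-61 FREE]
Op 9: e = malloc(14) -> e = 33; heap: [0-4 ALLOC][5-8 FREE][9-23 ALLOC][24-32 ALLOC][33-46 ALLOC][47-61 FREE]
Op 10: f = malloc(10) -> f = 47; heap: [0-4 ALLOC][5-8 FREE][9-23 ALLOC][24-32 ALLOC][33-46 ALLOC][47-56 ALLOC][57-61 FREE]
Free blocks: [4 5] total_free=9 largest=5 -> 100*(9-5)/9 = 400/9 ≈ 44.444 -> rounds to 44

Answer: 44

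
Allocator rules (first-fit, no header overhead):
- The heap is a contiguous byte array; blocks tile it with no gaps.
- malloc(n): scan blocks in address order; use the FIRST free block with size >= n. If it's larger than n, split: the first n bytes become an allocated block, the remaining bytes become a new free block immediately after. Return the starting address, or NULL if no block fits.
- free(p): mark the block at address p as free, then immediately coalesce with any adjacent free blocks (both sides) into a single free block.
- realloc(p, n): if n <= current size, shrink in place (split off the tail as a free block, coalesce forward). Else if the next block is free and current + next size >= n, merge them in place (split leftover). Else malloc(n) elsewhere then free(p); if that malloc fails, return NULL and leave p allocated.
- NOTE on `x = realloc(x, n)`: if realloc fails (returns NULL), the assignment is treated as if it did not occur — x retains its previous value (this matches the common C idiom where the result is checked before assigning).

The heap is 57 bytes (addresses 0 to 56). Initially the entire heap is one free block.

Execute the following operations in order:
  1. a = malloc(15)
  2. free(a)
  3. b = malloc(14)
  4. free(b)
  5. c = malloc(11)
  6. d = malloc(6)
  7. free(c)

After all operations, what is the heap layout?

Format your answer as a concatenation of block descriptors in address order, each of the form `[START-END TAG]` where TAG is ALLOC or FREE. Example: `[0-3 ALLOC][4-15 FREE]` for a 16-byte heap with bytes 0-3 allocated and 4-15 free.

Op 1: a = malloc(15) -> a = 0; heap: [0-14 ALLOC][15-56 FREE]
Op 2: free(a) -> (freed a); heap: [0-56 FREE]
Op 3: b = malloc(14) -> b = 0; heap: [0-13 ALLOC][14-56 FREE]
Op 4: free(b) -> (freed b); heap: [0-56 FREE]
Op 5: c = malloc(11) -> c = 0; heap: [0-10 ALLOC][11-56 FREE]
Op 6: d = malloc(6) -> d = 11; heap: [0-10 ALLOC][11-16 ALLOC][17-56 FREE]
Op 7: free(c) -> (freed c); heap: [0-10 FREE][11-16 ALLOC][17-56 FREE]

Answer: [0-10 FREE][11-16 ALLOC][17-56 FREE]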